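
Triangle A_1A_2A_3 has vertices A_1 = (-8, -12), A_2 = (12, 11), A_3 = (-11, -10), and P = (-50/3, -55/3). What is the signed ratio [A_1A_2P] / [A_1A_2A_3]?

[A_1A_2A_3] = ½·((-8)·(11−(-10)) + 12·(-10−(-12)) + (-11)·(-12−11)) = ½·(-168 + 24 + 253) = 109/2.
[A_1A_2P] = ½·((-8)·(11−(-55/3)) + 12·(-55/3−(-12)) + (-50/3)·(-12−11)) = ½·(-704/3 − 76 + 1150/3) = 109/3, so the ratio is (109/3)/(109/2) = 2/3.

2/3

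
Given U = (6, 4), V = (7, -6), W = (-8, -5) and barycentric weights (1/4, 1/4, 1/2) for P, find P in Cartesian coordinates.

P = (1/4)·U + (1/4)·V + (1/2)·W.
x-coordinate: (1/4)·6 + (1/4)·7 + (1/2)·(-8) = -3/4.
y-coordinate: (1/4)·4 + (1/4)·(-6) + (1/2)·(-5) = -3.

(-3/4, -3)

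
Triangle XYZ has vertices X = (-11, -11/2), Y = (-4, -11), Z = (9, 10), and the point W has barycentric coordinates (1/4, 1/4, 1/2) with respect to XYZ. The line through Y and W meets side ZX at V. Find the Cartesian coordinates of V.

Line YW meets ZX where the Y-coordinate vanishes; zeroing W's Y-weight and renormalizing leaves Z, X-weights 1/2 : 1/4 → (2/3, 1/3).
So V = (2/3)·Z + (1/3)·X = (7/3, 29/6).

(7/3, 29/6)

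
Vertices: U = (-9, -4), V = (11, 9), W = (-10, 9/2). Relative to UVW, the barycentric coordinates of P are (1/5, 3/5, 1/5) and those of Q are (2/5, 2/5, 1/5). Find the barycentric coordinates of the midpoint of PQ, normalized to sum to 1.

(3/10, 1/2, 1/5)

Since both coordinate triples sum to 1, the midpoint's barycentrics are the componentwise average.
(1/5+2/5)/2 = 3/10; similarly 1/2 and 1/5.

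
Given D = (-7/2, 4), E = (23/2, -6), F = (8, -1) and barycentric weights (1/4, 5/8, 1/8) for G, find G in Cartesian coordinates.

G = (1/4)·D + (5/8)·E + (1/8)·F.
x-coordinate: (1/4)·(-7/2) + (5/8)·(23/2) + (1/8)·8 = 117/16.
y-coordinate: (1/4)·4 + (5/8)·(-6) + (1/8)·(-1) = -23/8.

(117/16, -23/8)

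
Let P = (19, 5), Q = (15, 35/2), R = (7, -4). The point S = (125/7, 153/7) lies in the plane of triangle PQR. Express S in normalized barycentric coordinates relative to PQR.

(1/7, 8/7, -2/7)

Signed area of the reference triangle: [PQR] = ½·(19·(35/2−(-4)) + 15·(-4−5) + 7·(5−(35/2))) = ½·(817/2 − 135 − 175/2) = 93.
[SQR] = ½·((125/7)·(35/2−(-4)) + 15·(-4−(153/7)) + 7·(153/7−(35/2))) = ½·(5375/14 − 2715/7 + 61/2) = 93/7, so the P-coordinate is (93/7)/93 = 1/7.
[PSR] = ½·(19·(153/7−(-4)) + (125/7)·(-4−5) + 7·(5−(153/7))) = ½·(3439/7 − 1125/7 − 118) = 744/7, so the Q-coordinate is 8/7.
[PQS] = ½·(19·(35/2−(153/7)) + 15·(153/7−5) + (125/7)·(5−(35/2))) = ½·(-1159/14 + 1770/7 − 3125/14) = -186/7, so the R-coordinate is -2/7.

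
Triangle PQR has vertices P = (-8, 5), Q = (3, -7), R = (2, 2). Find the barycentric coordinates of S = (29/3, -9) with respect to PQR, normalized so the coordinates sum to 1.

Signed area of the reference triangle: [PQR] = ½·((-8)·(-7−2) + 3·(2−5) + 2·(5−(-7))) = ½·(72 − 9 + 24) = 87/2.
[SQR] = ½·((29/3)·(-7−2) + 3·(2−(-9)) + 2·(-9−(-7))) = ½·(-87 + 33 − 4) = -29, so the P-coordinate is (-29)/(87/2) = -2/3.
[PSR] = ½·((-8)·(-9−2) + (29/3)·(2−5) + 2·(5−(-9))) = ½·(88 − 29 + 28) = 87/2, so the Q-coordinate is 1.
[PQS] = ½·((-8)·(-7−(-9)) + 3·(-9−5) + (29/3)·(5−(-7))) = ½·(-16 − 42 + 116) = 29, so the R-coordinate is 2/3.
Check: -2/3 + 1 + 2/3 = 1.

(-2/3, 1, 2/3)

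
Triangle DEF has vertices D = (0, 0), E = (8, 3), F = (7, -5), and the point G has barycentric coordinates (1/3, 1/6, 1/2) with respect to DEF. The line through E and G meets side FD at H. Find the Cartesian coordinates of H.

(21/5, -3)

Line EG meets FD where the E-coordinate vanishes; zeroing G's E-weight and renormalizing leaves F, D-weights 1/2 : 1/3 → (3/5, 2/5).
So H = (3/5)·F + (2/5)·D = (21/5, -3).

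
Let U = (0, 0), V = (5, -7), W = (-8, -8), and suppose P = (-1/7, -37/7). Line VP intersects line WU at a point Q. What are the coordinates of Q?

(-4, -4)

Barycentric coordinates of P with respect to UVW: (2/7, 3/7, 2/7).
On side WU the V-coordinate is zero; dropping P's V-weight 3/7 and renormalizing the remaining 2/7 : 2/7 gives weights 1/2, 1/2 on W, U.
Q = (1/2)·(-8, -8) + (1/2)·(0, 0) = (-4, -4).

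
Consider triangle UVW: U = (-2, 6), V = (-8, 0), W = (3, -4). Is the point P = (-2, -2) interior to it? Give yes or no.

yes

Barycentric coordinates of P: (1/45, 4/9, 8/15).
The three coordinates are positive, positive, positive; a point is interior exactly when all three are positive.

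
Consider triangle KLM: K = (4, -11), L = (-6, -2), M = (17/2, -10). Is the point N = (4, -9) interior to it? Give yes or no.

yes

Barycentric coordinates of N: (43/101, 18/101, 40/101).
The three coordinates are positive, positive, positive; a point is interior exactly when all three are positive.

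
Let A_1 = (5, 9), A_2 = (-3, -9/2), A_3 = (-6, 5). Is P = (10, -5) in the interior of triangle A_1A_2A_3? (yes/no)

Barycentric coordinates of P: (244/233, 348/233, -359/233).
The three coordinates are positive, positive, negative; a point is interior exactly when all three are positive.

no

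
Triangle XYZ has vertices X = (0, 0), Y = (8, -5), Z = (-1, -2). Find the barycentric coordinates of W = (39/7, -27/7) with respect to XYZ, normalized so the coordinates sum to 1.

(1/7, 5/7, 1/7)

Signed area of the reference triangle: [XYZ] = ½·(0·(-5−(-2)) + 8·(-2−0) + (-1)·(0−(-5))) = ½·(0 − 16 − 5) = -21/2.
[WYZ] = ½·((39/7)·(-5−(-2)) + 8·(-2−(-27/7)) + (-1)·(-27/7−(-5))) = ½·(-117/7 + 104/7 − 8/7) = -3/2, so the X-coordinate is (-3/2)/(-21/2) = 1/7.
[XWZ] = ½·(0·(-27/7−(-2)) + (39/7)·(-2−0) + (-1)·(0−(-27/7))) = ½·(0 − 78/7 − 27/7) = -15/2, so the Y-coordinate is 5/7.
[XYW] = ½·(0·(-5−(-27/7)) + 8·(-27/7−0) + (39/7)·(0−(-5))) = ½·(0 − 216/7 + 195/7) = -3/2, so the Z-coordinate is 1/7.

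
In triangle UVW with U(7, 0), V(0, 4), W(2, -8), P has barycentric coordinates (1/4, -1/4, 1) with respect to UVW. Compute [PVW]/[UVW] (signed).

1/4

The signed ratio [PVW]/[UVW] equals the barycentric coordinate of P at vertex U, which is 1/4.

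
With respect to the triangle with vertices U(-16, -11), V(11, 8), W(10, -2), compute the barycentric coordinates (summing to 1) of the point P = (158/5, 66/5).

Signed area of the reference triangle: [UVW] = ½·((-16)·(8−(-2)) + 11·(-2−(-11)) + 10·(-11−8)) = ½·(-160 + 99 − 190) = -251/2.
[PVW] = ½·((158/5)·(8−(-2)) + 11·(-2−(66/5)) + 10·(66/5−8)) = ½·(316 − 836/5 + 52) = 502/5, so the U-coordinate is (502/5)/(-251/2) = -4/5.
[UPW] = ½·((-16)·(66/5−(-2)) + (158/5)·(-2−(-11)) + 10·(-11−(66/5))) = ½·(-1216/5 + 1422/5 − 242) = -502/5, so the V-coordinate is 4/5.
[UVP] = ½·((-16)·(8−(66/5)) + 11·(66/5−(-11)) + (158/5)·(-11−8)) = ½·(416/5 + 1331/5 − 3002/5) = -251/2, so the W-coordinate is 1.

(-4/5, 4/5, 1)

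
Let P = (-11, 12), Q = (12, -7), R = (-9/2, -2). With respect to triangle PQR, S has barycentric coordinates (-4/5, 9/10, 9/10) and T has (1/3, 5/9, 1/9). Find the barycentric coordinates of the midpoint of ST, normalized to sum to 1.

Since both coordinate triples sum to 1, the midpoint's barycentrics are the componentwise average.
(-4/5+1/3)/2 = -7/30; similarly 131/180 and 91/180.

(-7/30, 131/180, 91/180)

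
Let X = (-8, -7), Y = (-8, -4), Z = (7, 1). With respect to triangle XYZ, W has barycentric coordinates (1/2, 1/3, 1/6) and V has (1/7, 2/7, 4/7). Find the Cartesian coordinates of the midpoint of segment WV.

(-69/28, -131/42)

Barycentric coordinates of the midpoint are the average: (9/28, 13/42, 31/84).
Converting: (9/28)·X + (13/42)·Y + (31/84)·Z = (-69/28, -131/42).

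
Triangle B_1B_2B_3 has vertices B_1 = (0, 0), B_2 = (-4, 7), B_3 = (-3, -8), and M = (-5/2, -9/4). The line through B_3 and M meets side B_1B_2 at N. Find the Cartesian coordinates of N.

Barycentric coordinates of M with respect to B_1B_2B_3: (1/4, 1/4, 1/2).
On side B_1B_2 the B_3-coordinate is zero; dropping M's B_3-weight 1/2 and renormalizing the remaining 1/4 : 1/4 gives weights 1/2, 1/2 on B_1, B_2.
N = (1/2)·(0, 0) + (1/2)·(-4, 7) = (-2, 7/2).

(-2, 7/2)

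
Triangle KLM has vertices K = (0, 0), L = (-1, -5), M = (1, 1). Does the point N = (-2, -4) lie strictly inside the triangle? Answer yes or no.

Barycentric coordinates of N: (2, 1/2, -3/2).
The three coordinates are positive, positive, negative; a point is interior exactly when all three are positive.

no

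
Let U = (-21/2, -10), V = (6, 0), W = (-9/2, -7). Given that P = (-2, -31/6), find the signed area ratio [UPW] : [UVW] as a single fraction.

[UVW] = ½·((-21/2)·(0−(-7)) + 6·(-7−(-10)) + (-9/2)·(-10−0)) = ½·(-147/2 + 18 + 45) = -21/4.
[UPW] = ½·((-21/2)·(-31/6−(-7)) + (-2)·(-7−(-10)) + (-9/2)·(-10−(-31/6))) = ½·(-77/4 − 6 + 87/4) = -7/4, so the ratio is (-7/4)/(-21/4) = 1/3.

1/3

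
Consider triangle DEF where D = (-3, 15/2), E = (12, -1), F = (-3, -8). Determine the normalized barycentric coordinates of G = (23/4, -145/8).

(-11/12, 7/12, 4/3)

Signed area of the reference triangle: [DEF] = ½·((-3)·(-1−(-8)) + 12·(-8−(15/2)) + (-3)·(15/2−(-1))) = ½·(-21 − 186 − 51/2) = -465/4.
[GEF] = ½·((23/4)·(-1−(-8)) + 12·(-8−(-145/8)) + (-3)·(-145/8−(-1))) = ½·(161/4 + 243/2 + 411/8) = 1705/16, so the D-coordinate is (1705/16)/(-465/4) = -11/12.
[DGF] = ½·((-3)·(-145/8−(-8)) + (23/4)·(-8−(15/2)) + (-3)·(15/2−(-145/8))) = ½·(243/8 − 713/8 − 615/8) = -1085/16, so the E-coordinate is 7/12.
[DEG] = ½·((-3)·(-1−(-145/8)) + 12·(-145/8−(15/2)) + (23/4)·(15/2−(-1))) = ½·(-411/8 − 615/2 + 391/8) = -155, so the F-coordinate is 4/3.
Check: -11/12 + 7/12 + 4/3 = 1.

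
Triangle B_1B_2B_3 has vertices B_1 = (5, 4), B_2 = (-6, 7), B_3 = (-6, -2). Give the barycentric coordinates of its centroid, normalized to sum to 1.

The centroid is the average of the vertices, so each weight is 1/3.

(1/3, 1/3, 1/3)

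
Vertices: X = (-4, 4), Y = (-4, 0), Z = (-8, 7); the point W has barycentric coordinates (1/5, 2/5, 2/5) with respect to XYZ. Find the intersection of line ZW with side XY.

Line ZW meets XY where the Z-coordinate vanishes; zeroing W's Z-weight and renormalizing leaves X, Y-weights 1/5 : 2/5 → (1/3, 2/3).
So V = (1/3)·X + (2/3)·Y = (-4, 4/3).

(-4, 4/3)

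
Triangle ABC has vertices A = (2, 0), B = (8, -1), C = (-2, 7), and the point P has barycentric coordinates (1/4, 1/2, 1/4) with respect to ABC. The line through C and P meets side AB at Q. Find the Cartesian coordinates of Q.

(6, -2/3)

Line CP meets AB where the C-coordinate vanishes; zeroing P's C-weight and renormalizing leaves A, B-weights 1/4 : 1/2 → (1/3, 2/3).
So Q = (1/3)·A + (2/3)·B = (6, -2/3).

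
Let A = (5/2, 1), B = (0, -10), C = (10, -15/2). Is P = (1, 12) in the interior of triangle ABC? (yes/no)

Barycentric coordinates of P: (174/83, -279/415, -176/415).
The three coordinates are positive, negative, negative; a point is interior exactly when all three are positive.

no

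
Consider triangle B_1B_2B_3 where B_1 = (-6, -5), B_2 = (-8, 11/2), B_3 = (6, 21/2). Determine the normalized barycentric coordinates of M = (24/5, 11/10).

(4/5, -3/5, 4/5)

Signed area of the reference triangle: [B_1B_2B_3] = ½·((-6)·(11/2−(21/2)) + (-8)·(21/2−(-5)) + 6·(-5−(11/2))) = ½·(30 − 124 − 63) = -157/2.
[MB_2B_3] = ½·((24/5)·(11/2−(21/2)) + (-8)·(21/2−(11/10)) + 6·(11/10−(11/2))) = ½·(-24 − 376/5 − 132/5) = -314/5, so the B_1-coordinate is (-314/5)/(-157/2) = 4/5.
[B_1MB_3] = ½·((-6)·(11/10−(21/2)) + (24/5)·(21/2−(-5)) + 6·(-5−(11/10))) = ½·(282/5 + 372/5 − 183/5) = 471/10, so the B_2-coordinate is -3/5.
[B_1B_2M] = ½·((-6)·(11/2−(11/10)) + (-8)·(11/10−(-5)) + (24/5)·(-5−(11/2))) = ½·(-132/5 − 244/5 − 252/5) = -314/5, so the B_3-coordinate is 4/5.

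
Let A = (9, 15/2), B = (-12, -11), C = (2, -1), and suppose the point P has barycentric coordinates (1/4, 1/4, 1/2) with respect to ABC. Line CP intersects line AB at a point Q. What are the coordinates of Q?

(-3/2, -7/4)

Line CP meets AB where the C-coordinate vanishes; zeroing P's C-weight and renormalizing leaves A, B-weights 1/4 : 1/4 → (1/2, 1/2).
So Q = (1/2)·A + (1/2)·B = (-3/2, -7/4).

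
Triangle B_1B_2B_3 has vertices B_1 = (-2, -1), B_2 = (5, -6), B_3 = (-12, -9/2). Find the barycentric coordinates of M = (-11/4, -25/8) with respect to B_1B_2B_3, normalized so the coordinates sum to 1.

Signed area of the reference triangle: [B_1B_2B_3] = ½·((-2)·(-6−(-9/2)) + 5·(-9/2−(-1)) + (-12)·(-1−(-6))) = ½·(3 − 35/2 − 60) = -149/4.
[MB_2B_3] = ½·((-11/4)·(-6−(-9/2)) + 5·(-9/2−(-25/8)) + (-12)·(-25/8−(-6))) = ½·(33/8 − 55/8 − 69/2) = -149/8, so the B_1-coordinate is (-149/8)/(-149/4) = 1/2.
[B_1MB_3] = ½·((-2)·(-25/8−(-9/2)) + (-11/4)·(-9/2−(-1)) + (-12)·(-1−(-25/8))) = ½·(-11/4 + 77/8 − 51/2) = -149/16, so the B_2-coordinate is 1/4.
[B_1B_2M] = ½·((-2)·(-6−(-25/8)) + 5·(-25/8−(-1)) + (-11/4)·(-1−(-6))) = ½·(23/4 − 85/8 − 55/4) = -149/16, so the B_3-coordinate is 1/4.
Check: 1/2 + 1/4 + 1/4 = 1.

(1/2, 1/4, 1/4)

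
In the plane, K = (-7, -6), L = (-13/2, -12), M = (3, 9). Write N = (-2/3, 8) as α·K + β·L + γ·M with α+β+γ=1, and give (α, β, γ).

(1, -2/3, 2/3)

Signed area of the reference triangle: [KLM] = ½·((-7)·(-12−9) + (-13/2)·(9−(-6)) + 3·(-6−(-12))) = ½·(147 − 195/2 + 18) = 135/4.
[NLM] = ½·((-2/3)·(-12−9) + (-13/2)·(9−8) + 3·(8−(-12))) = ½·(14 − 13/2 + 60) = 135/4, so the K-coordinate is (135/4)/(135/4) = 1.
[KNM] = ½·((-7)·(8−9) + (-2/3)·(9−(-6)) + 3·(-6−8)) = ½·(7 − 10 − 42) = -45/2, so the L-coordinate is -2/3.
[KLN] = ½·((-7)·(-12−8) + (-13/2)·(8−(-6)) + (-2/3)·(-6−(-12))) = ½·(140 − 91 − 4) = 45/2, so the M-coordinate is 2/3.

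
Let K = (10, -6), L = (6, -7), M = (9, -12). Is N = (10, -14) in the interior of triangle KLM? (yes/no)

no

Barycentric coordinates of N: (-1/23, -8/23, 32/23).
The three coordinates are negative, negative, positive; a point is interior exactly when all three are positive.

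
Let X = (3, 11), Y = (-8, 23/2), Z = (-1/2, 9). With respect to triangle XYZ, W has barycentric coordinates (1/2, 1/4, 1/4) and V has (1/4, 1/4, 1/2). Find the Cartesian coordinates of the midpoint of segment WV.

(-17/16, 83/8)

Barycentric coordinates of the midpoint are the average: (3/8, 1/4, 3/8).
Converting: (3/8)·X + (1/4)·Y + (3/8)·Z = (-17/16, 83/8).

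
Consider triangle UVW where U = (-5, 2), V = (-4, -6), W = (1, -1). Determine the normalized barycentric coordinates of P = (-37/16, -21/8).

Signed area of the reference triangle: [UVW] = ½·((-5)·(-6−(-1)) + (-4)·(-1−2) + 1·(2−(-6))) = ½·(25 + 12 + 8) = 45/2.
[PVW] = ½·((-37/16)·(-6−(-1)) + (-4)·(-1−(-21/8)) + 1·(-21/8−(-6))) = ½·(185/16 − 13/2 + 27/8) = 135/32, so the U-coordinate is (135/32)/(45/2) = 3/16.
[UPW] = ½·((-5)·(-21/8−(-1)) + (-37/16)·(-1−2) + 1·(2−(-21/8))) = ½·(65/8 + 111/16 + 37/8) = 315/32, so the V-coordinate is 7/16.
[UVP] = ½·((-5)·(-6−(-21/8)) + (-4)·(-21/8−2) + (-37/16)·(2−(-6))) = ½·(135/8 + 37/2 − 37/2) = 135/16, so the W-coordinate is 3/8.

(3/16, 7/16, 3/8)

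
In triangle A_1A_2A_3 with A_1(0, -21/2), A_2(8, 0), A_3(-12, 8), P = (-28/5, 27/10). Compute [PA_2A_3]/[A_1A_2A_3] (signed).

[A_1A_2A_3] = ½·(0·(0−8) + 8·(8−(-21/2)) + (-12)·(-21/2−0)) = ½·(0 + 148 + 126) = 137.
[PA_2A_3] = ½·((-28/5)·(0−8) + 8·(8−(27/10)) + (-12)·(27/10−0)) = ½·(224/5 + 212/5 − 162/5) = 137/5, so the ratio is (137/5)/137 = 1/5.

1/5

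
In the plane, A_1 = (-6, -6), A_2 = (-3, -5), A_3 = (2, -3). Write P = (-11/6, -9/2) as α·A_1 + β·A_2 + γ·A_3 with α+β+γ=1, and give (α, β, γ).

(1/6, 1/2, 1/3)

Signed area of the reference triangle: [A_1A_2A_3] = ½·((-6)·(-5−(-3)) + (-3)·(-3−(-6)) + 2·(-6−(-5))) = ½·(12 − 9 − 2) = 1/2.
[PA_2A_3] = ½·((-11/6)·(-5−(-3)) + (-3)·(-3−(-9/2)) + 2·(-9/2−(-5))) = ½·(11/3 − 9/2 + 1) = 1/12, so the A_1-coordinate is (1/12)/(1/2) = 1/6.
[A_1PA_3] = ½·((-6)·(-9/2−(-3)) + (-11/6)·(-3−(-6)) + 2·(-6−(-9/2))) = ½·(9 − 11/2 − 3) = 1/4, so the A_2-coordinate is 1/2.
[A_1A_2P] = ½·((-6)·(-5−(-9/2)) + (-3)·(-9/2−(-6)) + (-11/6)·(-6−(-5))) = ½·(3 − 9/2 + 11/6) = 1/6, so the A_3-coordinate is 1/3.
Check: 1/6 + 1/2 + 1/3 = 1.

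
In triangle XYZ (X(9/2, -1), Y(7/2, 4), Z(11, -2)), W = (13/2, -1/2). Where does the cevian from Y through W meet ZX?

Barycentric coordinates of W with respect to XYZ: (1/2, 1/6, 1/3).
On side ZX the Y-coordinate is zero; dropping W's Y-weight 1/6 and renormalizing the remaining 1/3 : 1/2 gives weights 2/5, 3/5 on Z, X.
V = (2/5)·(11, -2) + (3/5)·(9/2, -1) = (71/10, -7/5).

(71/10, -7/5)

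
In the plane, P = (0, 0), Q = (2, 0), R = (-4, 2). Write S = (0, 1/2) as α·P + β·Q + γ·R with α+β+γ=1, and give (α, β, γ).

(1/4, 1/2, 1/4)

Signed area of the reference triangle: [PQR] = ½·(0·(0−2) + 2·(2−0) + (-4)·(0−0)) = ½·(0 + 4 + 0) = 2.
[SQR] = ½·(0·(0−2) + 2·(2−(1/2)) + (-4)·(1/2−0)) = ½·(0 + 3 − 2) = 1/2, so the P-coordinate is (1/2)/2 = 1/4.
[PSR] = ½·(0·(1/2−2) + 0·(2−0) + (-4)·(0−(1/2))) = ½·(0 + 0 + 2) = 1, so the Q-coordinate is 1/2.
[PQS] = ½·(0·(0−(1/2)) + 2·(1/2−0) + 0·(0−0)) = ½·(0 + 1 + 0) = 1/2, so the R-coordinate is 1/4.
Check: 1/4 + 1/2 + 1/4 = 1.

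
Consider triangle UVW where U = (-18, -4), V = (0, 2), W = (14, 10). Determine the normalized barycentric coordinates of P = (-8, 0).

Signed area of the reference triangle: [UVW] = ½·((-18)·(2−10) + 0·(10−(-4)) + 14·(-4−2)) = ½·(144 + 0 − 84) = 30.
[PVW] = ½·((-8)·(2−10) + 0·(10−0) + 14·(0−2)) = ½·(64 + 0 − 28) = 18, so the U-coordinate is 18/30 = 3/5.
[UPW] = ½·((-18)·(0−10) + (-8)·(10−(-4)) + 14·(-4−0)) = ½·(180 − 112 − 56) = 6, so the V-coordinate is 1/5.
[UVP] = ½·((-18)·(2−0) + 0·(0−(-4)) + (-8)·(-4−2)) = ½·(-36 + 0 + 48) = 6, so the W-coordinate is 1/5.

(3/5, 1/5, 1/5)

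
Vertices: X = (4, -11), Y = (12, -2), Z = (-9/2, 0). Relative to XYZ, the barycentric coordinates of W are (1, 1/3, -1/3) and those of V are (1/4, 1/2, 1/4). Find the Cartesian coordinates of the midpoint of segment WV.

Barycentric coordinates of the midpoint are the average: (5/8, 5/12, -1/24).
Converting: (5/8)·X + (5/12)·Y + (-1/24)·Z = (123/16, -185/24).

(123/16, -185/24)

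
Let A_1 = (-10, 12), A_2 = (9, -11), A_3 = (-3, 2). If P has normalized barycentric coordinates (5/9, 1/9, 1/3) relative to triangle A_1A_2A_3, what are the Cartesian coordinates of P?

P = (5/9)·A_1 + (1/9)·A_2 + (1/3)·A_3.
x-coordinate: (5/9)·(-10) + (1/9)·9 + (1/3)·(-3) = -50/9.
y-coordinate: (5/9)·12 + (1/9)·(-11) + (1/3)·2 = 55/9.

(-50/9, 55/9)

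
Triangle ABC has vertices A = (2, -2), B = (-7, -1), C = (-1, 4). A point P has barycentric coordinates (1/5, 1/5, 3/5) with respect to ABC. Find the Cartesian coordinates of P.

P = (1/5)·A + (1/5)·B + (3/5)·C.
x-coordinate: (1/5)·2 + (1/5)·(-7) + (3/5)·(-1) = -8/5.
y-coordinate: (1/5)·(-2) + (1/5)·(-1) + (3/5)·4 = 9/5.

(-8/5, 9/5)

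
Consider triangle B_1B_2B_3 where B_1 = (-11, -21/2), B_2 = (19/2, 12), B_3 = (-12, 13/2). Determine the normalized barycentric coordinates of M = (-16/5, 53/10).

(1/5, 2/5, 2/5)

Signed area of the reference triangle: [B_1B_2B_3] = ½·((-11)·(12−(13/2)) + (19/2)·(13/2−(-21/2)) + (-12)·(-21/2−12)) = ½·(-121/2 + 323/2 + 270) = 371/2.
[MB_2B_3] = ½·((-16/5)·(12−(13/2)) + (19/2)·(13/2−(53/10)) + (-12)·(53/10−12)) = ½·(-88/5 + 57/5 + 402/5) = 371/10, so the B_1-coordinate is (371/10)/(371/2) = 1/5.
[B_1MB_3] = ½·((-11)·(53/10−(13/2)) + (-16/5)·(13/2−(-21/2)) + (-12)·(-21/2−(53/10))) = ½·(66/5 − 272/5 + 948/5) = 371/5, so the B_2-coordinate is 2/5.
[B_1B_2M] = ½·((-11)·(12−(53/10)) + (19/2)·(53/10−(-21/2)) + (-16/5)·(-21/2−12)) = ½·(-737/10 + 1501/10 + 72) = 371/5, so the B_3-coordinate is 2/5.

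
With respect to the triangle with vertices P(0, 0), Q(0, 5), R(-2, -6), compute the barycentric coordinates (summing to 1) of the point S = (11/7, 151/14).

Signed area of the reference triangle: [PQR] = ½·(0·(5−(-6)) + 0·(-6−0) + (-2)·(0−5)) = ½·(0 + 0 + 10) = 5.
[SQR] = ½·((11/7)·(5−(-6)) + 0·(-6−(151/14)) + (-2)·(151/14−5)) = ½·(121/7 + 0 − 81/7) = 20/7, so the P-coordinate is (20/7)/5 = 4/7.
[PSR] = ½·(0·(151/14−(-6)) + (11/7)·(-6−0) + (-2)·(0−(151/14))) = ½·(0 − 66/7 + 151/7) = 85/14, so the Q-coordinate is 17/14.
[PQS] = ½·(0·(5−(151/14)) + 0·(151/14−0) + (11/7)·(0−5)) = ½·(0 + 0 − 55/7) = -55/14, so the R-coordinate is -11/14.
Check: 4/7 + 17/14 − 11/14 = 1.

(4/7, 17/14, -11/14)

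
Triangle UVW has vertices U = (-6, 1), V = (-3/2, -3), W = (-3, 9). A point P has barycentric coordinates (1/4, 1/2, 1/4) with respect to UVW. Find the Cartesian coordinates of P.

P = (1/4)·U + (1/2)·V + (1/4)·W.
x-coordinate: (1/4)·(-6) + (1/2)·(-3/2) + (1/4)·(-3) = -3.
y-coordinate: (1/4)·1 + (1/2)·(-3) + (1/4)·9 = 1.

(-3, 1)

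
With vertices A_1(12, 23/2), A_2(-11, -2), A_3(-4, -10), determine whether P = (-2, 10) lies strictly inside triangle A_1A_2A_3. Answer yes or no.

Barycentric coordinates of P: (312/557, 554/557, -309/557).
The three coordinates are positive, positive, negative; a point is interior exactly when all three are positive.

no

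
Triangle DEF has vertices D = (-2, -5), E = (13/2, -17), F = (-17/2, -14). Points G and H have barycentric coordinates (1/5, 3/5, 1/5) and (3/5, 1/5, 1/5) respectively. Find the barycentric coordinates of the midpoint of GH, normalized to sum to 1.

(2/5, 2/5, 1/5)

Since both coordinate triples sum to 1, the midpoint's barycentrics are the componentwise average.
(1/5+3/5)/2 = 2/5; similarly 2/5 and 1/5.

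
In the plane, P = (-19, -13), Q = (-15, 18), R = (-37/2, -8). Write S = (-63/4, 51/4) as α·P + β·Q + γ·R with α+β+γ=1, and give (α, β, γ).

Signed area of the reference triangle: [PQR] = ½·((-19)·(18−(-8)) + (-15)·(-8−(-13)) + (-37/2)·(-13−18)) = ½·(-494 − 75 + 1147/2) = 9/4.
[SQR] = ½·((-63/4)·(18−(-8)) + (-15)·(-8−(51/4)) + (-37/2)·(51/4−18)) = ½·(-819/2 + 1245/4 + 777/8) = -9/16, so the P-coordinate is (-9/16)/(9/4) = -1/4.
[PSR] = ½·((-19)·(51/4−(-8)) + (-63/4)·(-8−(-13)) + (-37/2)·(-13−(51/4))) = ½·(-1577/4 − 315/4 + 3811/8) = 27/16, so the Q-coordinate is 3/4.
[PQS] = ½·((-19)·(18−(51/4)) + (-15)·(51/4−(-13)) + (-63/4)·(-13−18)) = ½·(-399/4 − 1545/4 + 1953/4) = 9/8, so the R-coordinate is 1/2.

(-1/4, 3/4, 1/2)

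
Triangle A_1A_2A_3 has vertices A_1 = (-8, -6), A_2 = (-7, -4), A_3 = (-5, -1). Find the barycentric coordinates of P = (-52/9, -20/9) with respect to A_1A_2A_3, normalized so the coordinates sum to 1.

Signed area of the reference triangle: [A_1A_2A_3] = ½·((-8)·(-4−(-1)) + (-7)·(-1−(-6)) + (-5)·(-6−(-4))) = ½·(24 − 35 + 10) = -1/2.
[PA_2A_3] = ½·((-52/9)·(-4−(-1)) + (-7)·(-1−(-20/9)) + (-5)·(-20/9−(-4))) = ½·(52/3 − 77/9 − 80/9) = -1/18, so the A_1-coordinate is (-1/18)/(-1/2) = 1/9.
[A_1PA_3] = ½·((-8)·(-20/9−(-1)) + (-52/9)·(-1−(-6)) + (-5)·(-6−(-20/9))) = ½·(88/9 − 260/9 + 170/9) = -1/9, so the A_2-coordinate is 2/9.
[A_1A_2P] = ½·((-8)·(-4−(-20/9)) + (-7)·(-20/9−(-6)) + (-52/9)·(-6−(-4))) = ½·(128/9 − 238/9 + 104/9) = -1/3, so the A_3-coordinate is 2/3.
Check: 1/9 + 2/9 + 2/3 = 1.

(1/9, 2/9, 2/3)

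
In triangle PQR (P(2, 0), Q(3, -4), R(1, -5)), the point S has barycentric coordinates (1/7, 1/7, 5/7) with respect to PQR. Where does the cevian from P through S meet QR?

(4/3, -29/6)

Line PS meets QR where the P-coordinate vanishes; zeroing S's P-weight and renormalizing leaves Q, R-weights 1/7 : 5/7 → (1/6, 5/6).
So T = (1/6)·Q + (5/6)·R = (4/3, -29/6).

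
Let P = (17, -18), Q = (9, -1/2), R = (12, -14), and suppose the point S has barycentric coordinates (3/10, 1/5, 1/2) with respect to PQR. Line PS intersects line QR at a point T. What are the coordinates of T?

(78/7, -71/7)

Line PS meets QR where the P-coordinate vanishes; zeroing S's P-weight and renormalizing leaves Q, R-weights 1/5 : 1/2 → (2/7, 5/7).
So T = (2/7)·Q + (5/7)·R = (78/7, -71/7).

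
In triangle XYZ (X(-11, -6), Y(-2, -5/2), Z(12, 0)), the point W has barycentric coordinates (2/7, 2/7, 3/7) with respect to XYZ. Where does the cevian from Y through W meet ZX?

Line YW meets ZX where the Y-coordinate vanishes; zeroing W's Y-weight and renormalizing leaves Z, X-weights 3/7 : 2/7 → (3/5, 2/5).
So V = (3/5)·Z + (2/5)·X = (14/5, -12/5).

(14/5, -12/5)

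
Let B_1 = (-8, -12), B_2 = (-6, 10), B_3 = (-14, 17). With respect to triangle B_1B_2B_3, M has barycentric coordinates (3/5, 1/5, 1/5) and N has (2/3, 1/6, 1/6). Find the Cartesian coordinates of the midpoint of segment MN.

(-131/15, -53/20)

Barycentric coordinates of the midpoint are the average: (19/30, 11/60, 11/60).
Converting: (19/30)·B_1 + (11/60)·B_2 + (11/60)·B_3 = (-131/15, -53/20).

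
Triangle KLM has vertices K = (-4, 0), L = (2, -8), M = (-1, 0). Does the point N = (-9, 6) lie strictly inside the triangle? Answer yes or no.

Barycentric coordinates of N: (23/12, -3/4, -1/6).
The three coordinates are positive, negative, negative; a point is interior exactly when all three are positive.

no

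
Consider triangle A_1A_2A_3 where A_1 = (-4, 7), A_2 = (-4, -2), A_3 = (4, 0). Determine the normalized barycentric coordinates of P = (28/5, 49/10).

(1/2, -7/10, 6/5)

Signed area of the reference triangle: [A_1A_2A_3] = ½·((-4)·(-2−0) + (-4)·(0−7) + 4·(7−(-2))) = ½·(8 + 28 + 36) = 36.
[PA_2A_3] = ½·((28/5)·(-2−0) + (-4)·(0−(49/10)) + 4·(49/10−(-2))) = ½·(-56/5 + 98/5 + 138/5) = 18, so the A_1-coordinate is 18/36 = 1/2.
[A_1PA_3] = ½·((-4)·(49/10−0) + (28/5)·(0−7) + 4·(7−(49/10))) = ½·(-98/5 − 196/5 + 42/5) = -126/5, so the A_2-coordinate is -7/10.
[A_1A_2P] = ½·((-4)·(-2−(49/10)) + (-4)·(49/10−7) + (28/5)·(7−(-2))) = ½·(138/5 + 42/5 + 252/5) = 216/5, so the A_3-coordinate is 6/5.
Check: 1/2 − 7/10 + 6/5 = 1.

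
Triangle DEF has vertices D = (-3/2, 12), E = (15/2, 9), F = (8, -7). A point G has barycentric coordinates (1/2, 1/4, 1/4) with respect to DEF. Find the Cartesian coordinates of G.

(25/8, 13/2)

G = (1/2)·D + (1/4)·E + (1/4)·F.
x-coordinate: (1/2)·(-3/2) + (1/4)·(15/2) + (1/4)·8 = 25/8.
y-coordinate: (1/2)·12 + (1/4)·9 + (1/4)·(-7) = 13/2.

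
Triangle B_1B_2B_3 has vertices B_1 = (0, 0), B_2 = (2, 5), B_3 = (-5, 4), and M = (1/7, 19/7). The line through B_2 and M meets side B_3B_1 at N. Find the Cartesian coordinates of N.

Barycentric coordinates of M with respect to B_1B_2B_3: (3/7, 3/7, 1/7).
On side B_3B_1 the B_2-coordinate is zero; dropping M's B_2-weight 3/7 and renormalizing the remaining 1/7 : 3/7 gives weights 1/4, 3/4 on B_3, B_1.
N = (1/4)·(-5, 4) + (3/4)·(0, 0) = (-5/4, 1).

(-5/4, 1)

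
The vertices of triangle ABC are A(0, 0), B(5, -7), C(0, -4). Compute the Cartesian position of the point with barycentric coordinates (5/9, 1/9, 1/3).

P = (5/9)·A + (1/9)·B + (1/3)·C.
x-coordinate: (5/9)·0 + (1/9)·5 + (1/3)·0 = 5/9.
y-coordinate: (5/9)·0 + (1/9)·(-7) + (1/3)·(-4) = -19/9.

(5/9, -19/9)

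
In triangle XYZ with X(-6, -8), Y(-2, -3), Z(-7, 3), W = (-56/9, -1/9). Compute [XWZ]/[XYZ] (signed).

1/9

[XYZ] = ½·((-6)·(-3−3) + (-2)·(3−(-8)) + (-7)·(-8−(-3))) = ½·(36 − 22 + 35) = 49/2.
[XWZ] = ½·((-6)·(-1/9−3) + (-56/9)·(3−(-8)) + (-7)·(-8−(-1/9))) = ½·(56/3 − 616/9 + 497/9) = 49/18, so the ratio is (49/18)/(49/2) = 1/9.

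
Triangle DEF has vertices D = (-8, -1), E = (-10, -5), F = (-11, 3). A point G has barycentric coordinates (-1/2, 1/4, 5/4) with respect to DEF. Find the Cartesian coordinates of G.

G = (-1/2)·D + (1/4)·E + (5/4)·F.
x-coordinate: (-1/2)·(-8) + (1/4)·(-10) + (5/4)·(-11) = -49/4.
y-coordinate: (-1/2)·(-1) + (1/4)·(-5) + (5/4)·3 = 3.

(-49/4, 3)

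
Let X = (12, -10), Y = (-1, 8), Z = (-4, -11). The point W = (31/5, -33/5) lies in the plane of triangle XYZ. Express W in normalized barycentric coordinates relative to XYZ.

(3/5, 1/5, 1/5)

Signed area of the reference triangle: [XYZ] = ½·(12·(8−(-11)) + (-1)·(-11−(-10)) + (-4)·(-10−8)) = ½·(228 + 1 + 72) = 301/2.
[WYZ] = ½·((31/5)·(8−(-11)) + (-1)·(-11−(-33/5)) + (-4)·(-33/5−8)) = ½·(589/5 + 22/5 + 292/5) = 903/10, so the X-coordinate is (903/10)/(301/2) = 3/5.
[XWZ] = ½·(12·(-33/5−(-11)) + (31/5)·(-11−(-10)) + (-4)·(-10−(-33/5))) = ½·(264/5 − 31/5 + 68/5) = 301/10, so the Y-coordinate is 1/5.
[XYW] = ½·(12·(8−(-33/5)) + (-1)·(-33/5−(-10)) + (31/5)·(-10−8)) = ½·(876/5 − 17/5 − 558/5) = 301/10, so the Z-coordinate is 1/5.
Check: 3/5 + 1/5 + 1/5 = 1.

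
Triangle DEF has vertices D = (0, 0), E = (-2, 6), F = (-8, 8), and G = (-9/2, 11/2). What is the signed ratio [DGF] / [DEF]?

1/4

[DEF] = ½·(0·(6−8) + (-2)·(8−0) + (-8)·(0−6)) = ½·(0 − 16 + 48) = 16.
[DGF] = ½·(0·(11/2−8) + (-9/2)·(8−0) + (-8)·(0−(11/2))) = ½·(0 − 36 + 44) = 4, so the ratio is 4/16 = 1/4.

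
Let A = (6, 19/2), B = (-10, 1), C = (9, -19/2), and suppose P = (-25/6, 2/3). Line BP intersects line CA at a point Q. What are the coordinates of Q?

Barycentric coordinates of P with respect to ABC: (1/6, 2/3, 1/6).
On side CA the B-coordinate is zero; dropping P's B-weight 2/3 and renormalizing the remaining 1/6 : 1/6 gives weights 1/2, 1/2 on C, A.
Q = (1/2)·(9, -19/2) + (1/2)·(6, 19/2) = (15/2, 0).

(15/2, 0)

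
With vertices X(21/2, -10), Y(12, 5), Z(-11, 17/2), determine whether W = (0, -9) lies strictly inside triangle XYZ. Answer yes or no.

Barycentric coordinates of W: (1456/1401, -691/1401, 212/467).
The three coordinates are positive, negative, positive; a point is interior exactly when all three are positive.

no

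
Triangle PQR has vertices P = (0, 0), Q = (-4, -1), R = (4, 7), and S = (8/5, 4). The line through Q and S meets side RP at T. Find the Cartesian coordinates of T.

Barycentric coordinates of S with respect to PQR: (1/5, 1/5, 3/5).
On side RP the Q-coordinate is zero; dropping S's Q-weight 1/5 and renormalizing the remaining 3/5 : 1/5 gives weights 3/4, 1/4 on R, P.
T = (3/4)·(4, 7) + (1/4)·(0, 0) = (3, 21/4).

(3, 21/4)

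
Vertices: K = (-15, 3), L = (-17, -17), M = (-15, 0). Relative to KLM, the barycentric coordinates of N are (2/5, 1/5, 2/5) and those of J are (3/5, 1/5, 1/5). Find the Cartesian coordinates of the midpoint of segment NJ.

Barycentric coordinates of the midpoint are the average: (1/2, 1/5, 3/10).
Converting: (1/2)·K + (1/5)·L + (3/10)·M = (-77/5, -19/10).

(-77/5, -19/10)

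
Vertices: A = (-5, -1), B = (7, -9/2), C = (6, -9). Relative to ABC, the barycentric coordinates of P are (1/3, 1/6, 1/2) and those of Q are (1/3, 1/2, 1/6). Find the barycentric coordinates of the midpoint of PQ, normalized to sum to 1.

(1/3, 1/3, 1/3)

Since both coordinate triples sum to 1, the midpoint's barycentrics are the componentwise average.
(1/3+1/3)/2 = 1/3; similarly 1/3 and 1/3.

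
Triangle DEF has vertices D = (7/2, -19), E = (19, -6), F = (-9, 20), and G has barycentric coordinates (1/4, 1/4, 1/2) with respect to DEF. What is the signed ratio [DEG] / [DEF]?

1/2

The signed ratio [DEG]/[DEF] equals the barycentric coordinate of G at vertex F, which is 1/2.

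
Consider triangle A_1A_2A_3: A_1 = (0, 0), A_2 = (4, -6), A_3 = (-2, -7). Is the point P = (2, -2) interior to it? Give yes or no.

Barycentric coordinates of P: (13/20, 9/20, -1/10).
The three coordinates are positive, positive, negative; a point is interior exactly when all three are positive.

no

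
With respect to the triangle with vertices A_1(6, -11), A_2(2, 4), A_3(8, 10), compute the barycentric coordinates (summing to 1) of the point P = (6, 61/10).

(1/10, 3/10, 3/5)

Signed area of the reference triangle: [A_1A_2A_3] = ½·(6·(4−10) + 2·(10−(-11)) + 8·(-11−4)) = ½·(-36 + 42 − 120) = -57.
[PA_2A_3] = ½·(6·(4−10) + 2·(10−(61/10)) + 8·(61/10−4)) = ½·(-36 + 39/5 + 84/5) = -57/10, so the A_1-coordinate is (-57/10)/(-57) = 1/10.
[A_1PA_3] = ½·(6·(61/10−10) + 6·(10−(-11)) + 8·(-11−(61/10))) = ½·(-117/5 + 126 − 684/5) = -171/10, so the A_2-coordinate is 3/10.
[A_1A_2P] = ½·(6·(4−(61/10)) + 2·(61/10−(-11)) + 6·(-11−4)) = ½·(-63/5 + 171/5 − 90) = -171/5, so the A_3-coordinate is 3/5.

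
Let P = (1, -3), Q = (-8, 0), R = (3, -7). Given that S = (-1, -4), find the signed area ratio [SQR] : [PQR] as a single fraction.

1/6

[PQR] = ½·(1·(0−(-7)) + (-8)·(-7−(-3)) + 3·(-3−0)) = ½·(7 + 32 − 9) = 15.
[SQR] = ½·((-1)·(0−(-7)) + (-8)·(-7−(-4)) + 3·(-4−0)) = ½·(-7 + 24 − 12) = 5/2, so the ratio is (5/2)/15 = 1/6.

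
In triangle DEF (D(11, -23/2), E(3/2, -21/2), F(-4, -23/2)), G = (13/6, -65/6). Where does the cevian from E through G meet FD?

Barycentric coordinates of G with respect to DEF: (1/6, 2/3, 1/6).
On side FD the E-coordinate is zero; dropping G's E-weight 2/3 and renormalizing the remaining 1/6 : 1/6 gives weights 1/2, 1/2 on F, D.
H = (1/2)·(-4, -23/2) + (1/2)·(11, -23/2) = (7/2, -23/2).

(7/2, -23/2)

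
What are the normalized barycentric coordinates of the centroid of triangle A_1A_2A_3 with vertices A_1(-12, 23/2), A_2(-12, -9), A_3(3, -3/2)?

(1/3, 1/3, 1/3)

The centroid is the average of the vertices, so each weight is 1/3.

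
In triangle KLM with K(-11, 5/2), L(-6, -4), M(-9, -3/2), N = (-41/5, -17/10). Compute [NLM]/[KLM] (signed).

[KLM] = ½·((-11)·(-4−(-3/2)) + (-6)·(-3/2−(5/2)) + (-9)·(5/2−(-4))) = ½·(55/2 + 24 − 117/2) = -7/2.
[NLM] = ½·((-41/5)·(-4−(-3/2)) + (-6)·(-3/2−(-17/10)) + (-9)·(-17/10−(-4))) = ½·(41/2 − 6/5 − 207/10) = -7/10, so the ratio is (-7/10)/(-7/2) = 1/5.

1/5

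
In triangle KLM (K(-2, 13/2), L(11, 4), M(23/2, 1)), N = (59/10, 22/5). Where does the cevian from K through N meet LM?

Barycentric coordinates of N with respect to KLM: (2/5, 2/5, 1/5).
On side LM the K-coordinate is zero; dropping N's K-weight 2/5 and renormalizing the remaining 2/5 : 1/5 gives weights 2/3, 1/3 on L, M.
J = (2/3)·(11, 4) + (1/3)·(23/2, 1) = (67/6, 3).

(67/6, 3)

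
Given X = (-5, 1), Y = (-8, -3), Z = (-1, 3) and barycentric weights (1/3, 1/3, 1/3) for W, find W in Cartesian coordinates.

W = (1/3)·X + (1/3)·Y + (1/3)·Z.
x-coordinate: (1/3)·(-5) + (1/3)·(-8) + (1/3)·(-1) = -14/3.
y-coordinate: (1/3)·1 + (1/3)·(-3) + (1/3)·3 = 1/3.

(-14/3, 1/3)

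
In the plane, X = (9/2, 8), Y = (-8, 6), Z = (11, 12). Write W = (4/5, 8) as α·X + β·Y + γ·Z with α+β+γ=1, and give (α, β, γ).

Signed area of the reference triangle: [XYZ] = ½·((9/2)·(6−12) + (-8)·(12−8) + 11·(8−6)) = ½·(-27 − 32 + 22) = -37/2.
[WYZ] = ½·((4/5)·(6−12) + (-8)·(12−8) + 11·(8−6)) = ½·(-24/5 − 32 + 22) = -37/5, so the X-coordinate is (-37/5)/(-37/2) = 2/5.
[XWZ] = ½·((9/2)·(8−12) + (4/5)·(12−8) + 11·(8−8)) = ½·(-18 + 16/5 + 0) = -37/5, so the Y-coordinate is 2/5.
[XYW] = ½·((9/2)·(6−8) + (-8)·(8−8) + (4/5)·(8−6)) = ½·(-9 + 0 + 8/5) = -37/10, so the Z-coordinate is 1/5.
Check: 2/5 + 2/5 + 1/5 = 1.

(2/5, 2/5, 1/5)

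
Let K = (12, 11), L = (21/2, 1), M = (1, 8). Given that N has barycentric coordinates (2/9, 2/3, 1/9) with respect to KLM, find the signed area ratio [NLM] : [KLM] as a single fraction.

The signed ratio [NLM]/[KLM] equals the barycentric coordinate of N at vertex K, which is 2/9.

2/9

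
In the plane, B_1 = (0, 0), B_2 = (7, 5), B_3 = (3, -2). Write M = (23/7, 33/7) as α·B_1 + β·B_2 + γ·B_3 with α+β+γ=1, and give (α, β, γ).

Signed area of the reference triangle: [B_1B_2B_3] = ½·(0·(5−(-2)) + 7·(-2−0) + 3·(0−5)) = ½·(0 − 14 − 15) = -29/2.
[MB_2B_3] = ½·((23/7)·(5−(-2)) + 7·(-2−(33/7)) + 3·(33/7−5)) = ½·(23 − 47 − 6/7) = -87/7, so the B_1-coordinate is (-87/7)/(-29/2) = 6/7.
[B_1MB_3] = ½·(0·(33/7−(-2)) + (23/7)·(-2−0) + 3·(0−(33/7))) = ½·(0 − 46/7 − 99/7) = -145/14, so the B_2-coordinate is 5/7.
[B_1B_2M] = ½·(0·(5−(33/7)) + 7·(33/7−0) + (23/7)·(0−5)) = ½·(0 + 33 − 115/7) = 58/7, so the B_3-coordinate is -4/7.

(6/7, 5/7, -4/7)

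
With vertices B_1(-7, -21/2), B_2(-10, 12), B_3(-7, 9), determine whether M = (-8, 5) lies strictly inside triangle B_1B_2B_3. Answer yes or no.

Barycentric coordinates of M: (10/39, 1/3, 16/39).
The three coordinates are positive, positive, positive; a point is interior exactly when all three are positive.

yes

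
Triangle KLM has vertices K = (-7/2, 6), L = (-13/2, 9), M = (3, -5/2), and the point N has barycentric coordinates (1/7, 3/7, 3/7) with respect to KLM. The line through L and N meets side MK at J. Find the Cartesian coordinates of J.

Line LN meets MK where the L-coordinate vanishes; zeroing N's L-weight and renormalizing leaves M, K-weights 3/7 : 1/7 → (3/4, 1/4).
So J = (3/4)·M + (1/4)·K = (11/8, -3/8).

(11/8, -3/8)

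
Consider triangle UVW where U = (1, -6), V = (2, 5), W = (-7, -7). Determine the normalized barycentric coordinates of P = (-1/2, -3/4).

(1/4, 1/2, 1/4)

Signed area of the reference triangle: [UVW] = ½·(1·(5−(-7)) + 2·(-7−(-6)) + (-7)·(-6−5)) = ½·(12 − 2 + 77) = 87/2.
[PVW] = ½·((-1/2)·(5−(-7)) + 2·(-7−(-3/4)) + (-7)·(-3/4−5)) = ½·(-6 − 25/2 + 161/4) = 87/8, so the U-coordinate is (87/8)/(87/2) = 1/4.
[UPW] = ½·(1·(-3/4−(-7)) + (-1/2)·(-7−(-6)) + (-7)·(-6−(-3/4))) = ½·(25/4 + 1/2 + 147/4) = 87/4, so the V-coordinate is 1/2.
[UVP] = ½·(1·(5−(-3/4)) + 2·(-3/4−(-6)) + (-1/2)·(-6−5)) = ½·(23/4 + 21/2 + 11/2) = 87/8, so the W-coordinate is 1/4.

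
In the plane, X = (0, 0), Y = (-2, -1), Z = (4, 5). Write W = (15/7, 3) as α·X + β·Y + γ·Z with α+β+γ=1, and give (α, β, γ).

(1/7, 3/14, 9/14)

Signed area of the reference triangle: [XYZ] = ½·(0·(-1−5) + (-2)·(5−0) + 4·(0−(-1))) = ½·(0 − 10 + 4) = -3.
[WYZ] = ½·((15/7)·(-1−5) + (-2)·(5−3) + 4·(3−(-1))) = ½·(-90/7 − 4 + 16) = -3/7, so the X-coordinate is (-3/7)/(-3) = 1/7.
[XWZ] = ½·(0·(3−5) + (15/7)·(5−0) + 4·(0−3)) = ½·(0 + 75/7 − 12) = -9/14, so the Y-coordinate is 3/14.
[XYW] = ½·(0·(-1−3) + (-2)·(3−0) + (15/7)·(0−(-1))) = ½·(0 − 6 + 15/7) = -27/14, so the Z-coordinate is 9/14.
Check: 1/7 + 3/14 + 9/14 = 1.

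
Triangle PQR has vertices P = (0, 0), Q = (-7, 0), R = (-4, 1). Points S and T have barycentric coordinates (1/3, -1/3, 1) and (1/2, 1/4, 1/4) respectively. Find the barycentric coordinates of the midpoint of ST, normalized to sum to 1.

Since both coordinate triples sum to 1, the midpoint's barycentrics are the componentwise average.
(1/3+1/2)/2 = 5/12; similarly -1/24 and 5/8.

(5/12, -1/24, 5/8)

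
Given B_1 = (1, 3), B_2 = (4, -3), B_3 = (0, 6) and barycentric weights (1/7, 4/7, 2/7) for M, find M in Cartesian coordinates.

(17/7, 3/7)

M = (1/7)·B_1 + (4/7)·B_2 + (2/7)·B_3.
x-coordinate: (1/7)·1 + (4/7)·4 + (2/7)·0 = 17/7.
y-coordinate: (1/7)·3 + (4/7)·(-3) + (2/7)·6 = 3/7.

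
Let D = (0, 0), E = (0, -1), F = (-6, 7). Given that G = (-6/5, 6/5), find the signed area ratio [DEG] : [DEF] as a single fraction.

[DEF] = ½·(0·(-1−7) + 0·(7−0) + (-6)·(0−(-1))) = ½·(0 + 0 − 6) = -3.
[DEG] = ½·(0·(-1−(6/5)) + 0·(6/5−0) + (-6/5)·(0−(-1))) = ½·(0 + 0 − 6/5) = -3/5, so the ratio is (-3/5)/(-3) = 1/5.

1/5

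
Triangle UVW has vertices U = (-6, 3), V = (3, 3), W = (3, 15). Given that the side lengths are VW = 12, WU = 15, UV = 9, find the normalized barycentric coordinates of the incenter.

(1/3, 5/12, 1/4)

The incenter has barycentric coordinates proportional to the opposite side lengths: (12 : 15 : 9).
Normalizing by 12+15+9 = 36 gives (1/3, 5/12, 1/4).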